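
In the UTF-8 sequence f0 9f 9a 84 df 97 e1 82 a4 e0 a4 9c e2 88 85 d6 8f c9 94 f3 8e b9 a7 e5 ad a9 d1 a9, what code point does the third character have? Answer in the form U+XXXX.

Offset 0: leading byte 0xF0 = 11110000 → 4-byte char #1 = F0 9F 9A 84.
Offset 4: leading byte 0xDF = 11011111 → 2-byte char #2 = DF 97.
Offset 6: leading byte 0xE1 = 11100001 → 3-byte char #3 = E1 82 A4.
Leading byte 0xE1 = 11100001 matches 1110xxxx → 3-byte sequence.
Byte 1: 0xE1 = 11100001, payload 0001 (4 bits).
Byte 2: 0x82 = 10000010 (10xxxxxx ✓), payload 000010.
Byte 3: 0xA4 = 10100100 (10xxxxxx ✓), payload 100100.
Concatenate: 0001000010100100 = 0x10A4 (16 bits → U+10A4).

U+10A4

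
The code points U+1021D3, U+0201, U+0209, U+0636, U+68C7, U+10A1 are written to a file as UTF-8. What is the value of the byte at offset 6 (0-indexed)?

U+1021D3 → 4-byte form F4 82 87 93 at offsets 0–3.
U+0201 → 2-byte form C8 81 at offsets 4–5.
U+0209 → 2-byte form C8 89 at offsets 6–7.
Offset 6 falls in char 3's range; it's byte 1 of C8 89 = 0xC8.

0xC8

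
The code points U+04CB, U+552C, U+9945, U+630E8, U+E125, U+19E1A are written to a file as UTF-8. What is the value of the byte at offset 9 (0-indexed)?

0xA3

U+04CB → 2-byte form D3 8B at offsets 0–1.
U+552C → 3-byte form E5 94 AC at offsets 2–4.
U+9945 → 3-byte form E9 A5 85 at offsets 5–7.
U+630E8 → 4-byte form F1 A3 83 A8 at offsets 8–11.
Offset 9 falls in char 4's range; it's byte 2 of F1 A3 83 A8 = 0xA3.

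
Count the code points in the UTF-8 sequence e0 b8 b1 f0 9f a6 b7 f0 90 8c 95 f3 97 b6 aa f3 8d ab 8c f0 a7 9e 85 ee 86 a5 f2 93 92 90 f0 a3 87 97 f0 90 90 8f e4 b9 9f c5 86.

Byte at offset 0: 0xE0 = 11100000 → 3-byte char (#1). Advance 3.
Byte at offset 3: 0xF0 = 11110000 → 4-byte char (#2). Advance 4.
Byte at offset 7: 0xF0 = 11110000 → 4-byte char (#3). Advance 4.
Byte at offset 11: 0xF3 = 11110011 → 4-byte char (#4). Advance 4.
Byte at offset 15: 0xF3 = 11110011 → 4-byte char (#5). Advance 4.
Byte at offset 19: 0xF0 = 11110000 → 4-byte char (#6). Advance 4.
Byte at offset 23: 0xEE = 11101110 → 3-byte char (#7). Advance 3.
Byte at offset 26: 0xF2 = 11110010 → 4-byte char (#8). Advance 4.
Byte at offset 30: 0xF0 = 11110000 → 4-byte char (#9). Advance 4.
Byte at offset 34: 0xF0 = 11110000 → 4-byte char (#10). Advance 4.
Byte at offset 38: 0xE4 = 11100100 → 3-byte char (#11). Advance 3.
Byte at offset 41: 0xC5 = 11000101 → 2-byte char (#12). Advance 2.
Reached end at offset 43 after 12 code points.

12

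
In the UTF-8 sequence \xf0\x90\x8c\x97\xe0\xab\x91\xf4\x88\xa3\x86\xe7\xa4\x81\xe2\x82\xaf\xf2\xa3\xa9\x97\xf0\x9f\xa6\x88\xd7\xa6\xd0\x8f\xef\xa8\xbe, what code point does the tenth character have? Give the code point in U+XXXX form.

Offset 0: leading byte 0xF0 = 11110000 → 4-byte char #1 = F0 90 8C 97.
Offset 4: leading byte 0xE0 = 11100000 → 3-byte char #2 = E0 AB 91.
Offset 7: leading byte 0xF4 = 11110100 → 4-byte char #3 = F4 88 A3 86.
Offset 11: leading byte 0xE7 = 11100111 → 3-byte char #4 = E7 A4 81.
Offset 14: leading byte 0xE2 = 11100010 → 3-byte char #5 = E2 82 AF.
Offset 17: leading byte 0xF2 = 11110010 → 4-byte char #6 = F2 A3 A9 97.
Offset 21: leading byte 0xF0 = 11110000 → 4-byte char #7 = F0 9F A6 88.
Offset 25: leading byte 0xD7 = 11010111 → 2-byte char #8 = D7 A6.
Offset 27: leading byte 0xD0 = 11010000 → 2-byte char #9 = D0 8F.
Offset 29: leading byte 0xEF = 11101111 → 3-byte char #10 = EF A8 BE.
Leading byte 0xEF = 11101111 matches 1110xxxx → 3-byte sequence.
Byte 1: 0xEF = 11101111, payload 1111 (4 bits).
Byte 2: 0xA8 = 10101000 (10xxxxxx ✓), payload 101000.
Byte 3: 0xBE = 10111110 (10xxxxxx ✓), payload 111110.
Concatenate: 1111101000111110 = 0xFA3E (16 bits → U+FA3E).

U+FA3E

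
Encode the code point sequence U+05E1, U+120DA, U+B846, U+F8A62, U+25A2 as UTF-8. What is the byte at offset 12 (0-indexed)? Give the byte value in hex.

0xA2

U+05E1 → 2-byte form D7 A1 at offsets 0–1.
U+120DA → 4-byte form F0 92 83 9A at offsets 2–5.
U+B846 → 3-byte form EB A1 86 at offsets 6–8.
U+F8A62 → 4-byte form F3 B8 A9 A2 at offsets 9–12.
Offset 12 falls in char 4's range; it's byte 4 of F3 B8 A9 A2 = 0xA2.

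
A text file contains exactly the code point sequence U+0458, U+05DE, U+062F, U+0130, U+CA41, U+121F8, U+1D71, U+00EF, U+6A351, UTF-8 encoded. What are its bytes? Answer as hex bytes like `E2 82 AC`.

D1 98 D7 9E D8 AF C4 B0 EC A9 81 F0 92 87 B8 E1 B5 B1 C3 AF F1 AA 8D 91

U+0458: 2-byte form → D1 98.
U+05DE: 2-byte form → D7 9E.
U+062F: 2-byte form → D8 AF.
U+0130: 2-byte form → C4 B0.
U+CA41: 3-byte form → EC A9 81.
U+121F8: 4-byte form → F0 92 87 B8.
U+1D71: 3-byte form → E1 B5 B1.
U+00EF: 2-byte form → C3 AF.
U+6A351: 4-byte form → F1 AA 8D 91.
Concatenated (24 bytes): D1 98 D7 9E D8 AF C4 B0 EC A9 81 F0 92 87 B8 E1 B5 B1 C3 AF F1 AA 8D 91.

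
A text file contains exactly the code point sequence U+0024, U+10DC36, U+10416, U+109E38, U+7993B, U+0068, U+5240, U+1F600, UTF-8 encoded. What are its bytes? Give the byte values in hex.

24 F4 8D B0 B6 F0 90 90 96 F4 89 B8 B8 F1 B9 A4 BB 68 E5 89 80 F0 9F 98 80

U+0024: 1-byte form → 24.
U+10DC36: 4-byte form → F4 8D B0 B6.
U+10416: 4-byte form → F0 90 90 96.
U+109E38: 4-byte form → F4 89 B8 B8.
U+7993B: 4-byte form → F1 B9 A4 BB.
U+0068: 1-byte form → 68.
U+5240: 3-byte form → E5 89 80.
U+1F600: 4-byte form → F0 9F 98 80.
Concatenated (25 bytes): 24 F4 8D B0 B6 F0 90 90 96 F4 89 B8 B8 F1 B9 A4 BB 68 E5 89 80 F0 9F 98 80.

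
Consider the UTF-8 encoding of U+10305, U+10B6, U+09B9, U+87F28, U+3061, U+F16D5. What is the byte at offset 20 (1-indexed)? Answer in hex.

1-indexed offset 20 is 0-indexed offset 19.
U+10305 → 4-byte form F0 90 8C 85 at offsets 0–3.
U+10B6 → 3-byte form E1 82 B6 at offsets 4–6.
U+09B9 → 3-byte form E0 A6 B9 at offsets 7–9.
U+87F28 → 4-byte form F2 87 BC A8 at offsets 10–13.
U+3061 → 3-byte form E3 81 A1 at offsets 14–16.
U+F16D5 → 4-byte form F3 B1 9B 95 at offsets 17–20.
Offset 19 falls in char 6's range; it's byte 3 of F3 B1 9B 95 = 0x9B.

0x9B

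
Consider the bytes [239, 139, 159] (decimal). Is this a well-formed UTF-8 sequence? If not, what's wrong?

Leading byte 0xEF = 11101111 → 3-byte form.
Continuation bytes 0x8B=10001011, 0x9F=10011111 all match 10xxxxxx.
Decoded value 0xF2DF is ≥ 0x800 (shortest form) and not a surrogate.

valid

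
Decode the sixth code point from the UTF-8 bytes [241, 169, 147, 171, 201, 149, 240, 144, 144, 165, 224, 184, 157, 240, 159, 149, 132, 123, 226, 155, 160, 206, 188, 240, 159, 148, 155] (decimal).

U+007B

Offset 0: leading byte 0xF1 = 11110001 → 4-byte char #1 = F1 A9 93 AB.
Offset 4: leading byte 0xC9 = 11001001 → 2-byte char #2 = C9 95.
Offset 6: leading byte 0xF0 = 11110000 → 4-byte char #3 = F0 90 90 A5.
Offset 10: leading byte 0xE0 = 11100000 → 3-byte char #4 = E0 B8 9D.
Offset 13: leading byte 0xF0 = 11110000 → 4-byte char #5 = F0 9F 95 84.
Offset 17: leading byte 0x7B = 01111011 → 1-byte char #6 = 7B.
Leading byte 0x7B = 01111011 matches 0xxxxxxx → 1-byte sequence.
Byte 1: 0x7B = 01111011, payload 1111011 (7 bits).
Concatenate: 1111011 = 0x7B (7 bits → U+007B).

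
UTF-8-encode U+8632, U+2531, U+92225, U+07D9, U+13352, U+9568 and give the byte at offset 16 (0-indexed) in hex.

U+8632 → 3-byte form E8 98 B2 at offsets 0–2.
U+2531 → 3-byte form E2 94 B1 at offsets 3–5.
U+92225 → 4-byte form F2 92 88 A5 at offsets 6–9.
U+07D9 → 2-byte form DF 99 at offsets 10–11.
U+13352 → 4-byte form F0 93 8D 92 at offsets 12–15.
U+9568 → 3-byte form E9 95 A8 at offsets 16–18.
Offset 16 falls in char 6's range; it's byte 1 of E9 95 A8 = 0xE9.

0xE9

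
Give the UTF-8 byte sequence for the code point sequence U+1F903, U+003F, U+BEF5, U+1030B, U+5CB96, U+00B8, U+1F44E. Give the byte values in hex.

F0 9F A4 83 3F EB BB B5 F0 90 8C 8B F1 9C AE 96 C2 B8 F0 9F 91 8E

U+1F903: 4-byte form → F0 9F A4 83.
U+003F: 1-byte form → 3F.
U+BEF5: 3-byte form → EB BB B5.
U+1030B: 4-byte form → F0 90 8C 8B.
U+5CB96: 4-byte form → F1 9C AE 96.
U+00B8: 2-byte form → C2 B8.
U+1F44E: 4-byte form → F0 9F 91 8E.
Concatenated (22 bytes): F0 9F A4 83 3F EB BB B5 F0 90 8C 8B F1 9C AE 96 C2 B8 F0 9F 91 8E.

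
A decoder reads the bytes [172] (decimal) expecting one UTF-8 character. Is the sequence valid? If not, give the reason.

Byte 0xAC = 10101100 has the form 10xxxxxx — a continuation byte — but there is no preceding leading byte.

invalid (continuation byte with no leading byte)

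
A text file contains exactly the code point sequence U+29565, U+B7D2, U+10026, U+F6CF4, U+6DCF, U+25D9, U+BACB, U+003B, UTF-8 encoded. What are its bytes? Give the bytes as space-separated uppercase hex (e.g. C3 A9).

U+29565: 4-byte form → F0 A9 95 A5.
U+B7D2: 3-byte form → EB 9F 92.
U+10026: 4-byte form → F0 90 80 A6.
U+F6CF4: 4-byte form → F3 B6 B3 B4.
U+6DCF: 3-byte form → E6 B7 8F.
U+25D9: 3-byte form → E2 97 99.
U+BACB: 3-byte form → EB AB 8B.
U+003B: 1-byte form → 3B.
Concatenated (25 bytes): F0 A9 95 A5 EB 9F 92 F0 90 80 A6 F3 B6 B3 B4 E6 B7 8F E2 97 99 EB AB 8B 3B.

F0 A9 95 A5 EB 9F 92 F0 90 80 A6 F3 B6 B3 B4 E6 B7 8F E2 97 99 EB AB 8B 3B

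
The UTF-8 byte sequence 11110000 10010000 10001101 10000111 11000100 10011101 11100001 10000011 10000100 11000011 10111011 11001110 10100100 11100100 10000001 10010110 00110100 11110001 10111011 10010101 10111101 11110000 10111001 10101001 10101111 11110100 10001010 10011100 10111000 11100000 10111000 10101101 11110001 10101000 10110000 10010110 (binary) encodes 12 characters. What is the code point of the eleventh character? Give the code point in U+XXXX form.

Offset 0: leading byte 0xF0 = 11110000 → 4-byte char #1 = F0 90 8D 87.
Offset 4: leading byte 0xC4 = 11000100 → 2-byte char #2 = C4 9D.
Offset 6: leading byte 0xE1 = 11100001 → 3-byte char #3 = E1 83 84.
Offset 9: leading byte 0xC3 = 11000011 → 2-byte char #4 = C3 BB.
Offset 11: leading byte 0xCE = 11001110 → 2-byte char #5 = CE A4.
Offset 13: leading byte 0xE4 = 11100100 → 3-byte char #6 = E4 81 96.
Offset 16: leading byte 0x34 = 00110100 → 1-byte char #7 = 34.
Offset 17: leading byte 0xF1 = 11110001 → 4-byte char #8 = F1 BB 95 BD.
Offset 21: leading byte 0xF0 = 11110000 → 4-byte char #9 = F0 B9 A9 AF.
Offset 25: leading byte 0xF4 = 11110100 → 4-byte char #10 = F4 8A 9C B8.
Offset 29: leading byte 0xE0 = 11100000 → 3-byte char #11 = E0 B8 AD.
Leading byte 0xE0 = 11100000 matches 1110xxxx → 3-byte sequence.
Byte 1: 0xE0 = 11100000, payload 0000 (4 bits).
Byte 2: 0xB8 = 10111000 (10xxxxxx ✓), payload 111000.
Byte 3: 0xAD = 10101101 (10xxxxxx ✓), payload 101101.
Concatenate: 0000111000101101 = 0xE2D (16 bits → U+0E2D).

U+0E2D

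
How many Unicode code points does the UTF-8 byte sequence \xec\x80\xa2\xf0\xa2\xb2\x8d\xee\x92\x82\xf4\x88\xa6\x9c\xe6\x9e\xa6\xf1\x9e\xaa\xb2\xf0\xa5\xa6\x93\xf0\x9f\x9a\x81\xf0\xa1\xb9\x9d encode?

Byte at offset 0: 0xEC = 11101100 → 3-byte char (#1). Advance 3.
Byte at offset 3: 0xF0 = 11110000 → 4-byte char (#2). Advance 4.
Byte at offset 7: 0xEE = 11101110 → 3-byte char (#3). Advance 3.
Byte at offset 10: 0xF4 = 11110100 → 4-byte char (#4). Advance 4.
Byte at offset 14: 0xE6 = 11100110 → 3-byte char (#5). Advance 3.
Byte at offset 17: 0xF1 = 11110001 → 4-byte char (#6). Advance 4.
Byte at offset 21: 0xF0 = 11110000 → 4-byte char (#7). Advance 4.
Byte at offset 25: 0xF0 = 11110000 → 4-byte char (#8). Advance 4.
Byte at offset 29: 0xF0 = 11110000 → 4-byte char (#9). Advance 4.
Reached end at offset 33 after 9 code points.

9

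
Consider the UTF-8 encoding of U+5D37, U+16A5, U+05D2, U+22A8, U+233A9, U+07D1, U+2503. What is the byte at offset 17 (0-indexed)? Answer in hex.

U+5D37 → 3-byte form E5 B4 B7 at offsets 0–2.
U+16A5 → 3-byte form E1 9A A5 at offsets 3–5.
U+05D2 → 2-byte form D7 92 at offsets 6–7.
U+22A8 → 3-byte form E2 8A A8 at offsets 8–10.
U+233A9 → 4-byte form F0 A3 8E A9 at offsets 11–14.
U+07D1 → 2-byte form DF 91 at offsets 15–16.
U+2503 → 3-byte form E2 94 83 at offsets 17–19.
Offset 17 falls in char 7's range; it's byte 1 of E2 94 83 = 0xE2.

0xE2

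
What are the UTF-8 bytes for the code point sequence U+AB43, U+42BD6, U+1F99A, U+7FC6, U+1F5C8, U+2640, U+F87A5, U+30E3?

U+AB43: 3-byte form → EA AD 83.
U+42BD6: 4-byte form → F1 82 AF 96.
U+1F99A: 4-byte form → F0 9F A6 9A.
U+7FC6: 3-byte form → E7 BF 86.
U+1F5C8: 4-byte form → F0 9F 97 88.
U+2640: 3-byte form → E2 99 80.
U+F87A5: 4-byte form → F3 B8 9E A5.
U+30E3: 3-byte form → E3 83 A3.
Concatenated (28 bytes): EA AD 83 F1 82 AF 96 F0 9F A6 9A E7 BF 86 F0 9F 97 88 E2 99 80 F3 B8 9E A5 E3 83 A3.

EA AD 83 F1 82 AF 96 F0 9F A6 9A E7 BF 86 F0 9F 97 88 E2 99 80 F3 B8 9E A5 E3 83 A3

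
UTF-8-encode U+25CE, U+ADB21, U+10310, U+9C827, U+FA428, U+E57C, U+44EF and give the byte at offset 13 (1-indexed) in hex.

1-indexed offset 13 is 0-indexed offset 12.
U+25CE → 3-byte form E2 97 8E at offsets 0–2.
U+ADB21 → 4-byte form F2 AD AC A1 at offsets 3–6.
U+10310 → 4-byte form F0 90 8C 90 at offsets 7–10.
U+9C827 → 4-byte form F2 9C A0 A7 at offsets 11–14.
Offset 12 falls in char 4's range; it's byte 2 of F2 9C A0 A7 = 0x9C.

0x9C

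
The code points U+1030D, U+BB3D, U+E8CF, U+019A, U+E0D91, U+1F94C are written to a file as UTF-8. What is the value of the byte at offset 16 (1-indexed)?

0x91

1-indexed offset 16 is 0-indexed offset 15.
U+1030D → 4-byte form F0 90 8C 8D at offsets 0–3.
U+BB3D → 3-byte form EB AC BD at offsets 4–6.
U+E8CF → 3-byte form EE A3 8F at offsets 7–9.
U+019A → 2-byte form C6 9A at offsets 10–11.
U+E0D91 → 4-byte form F3 A0 B6 91 at offsets 12–15.
Offset 15 falls in char 5's range; it's byte 4 of F3 A0 B6 91 = 0x91.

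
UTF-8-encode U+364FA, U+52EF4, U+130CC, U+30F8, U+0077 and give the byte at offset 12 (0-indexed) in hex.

U+364FA → 4-byte form F0 B6 93 BA at offsets 0–3.
U+52EF4 → 4-byte form F1 92 BB B4 at offsets 4–7.
U+130CC → 4-byte form F0 93 83 8C at offsets 8–11.
U+30F8 → 3-byte form E3 83 B8 at offsets 12–14.
Offset 12 falls in char 4's range; it's byte 1 of E3 83 B8 = 0xE3.

0xE3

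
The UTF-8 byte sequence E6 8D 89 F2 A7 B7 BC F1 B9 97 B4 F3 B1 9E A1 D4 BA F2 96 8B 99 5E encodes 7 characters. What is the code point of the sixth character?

Offset 0: leading byte 0xE6 = 11100110 → 3-byte char #1 = E6 8D 89.
Offset 3: leading byte 0xF2 = 11110010 → 4-byte char #2 = F2 A7 B7 BC.
Offset 7: leading byte 0xF1 = 11110001 → 4-byte char #3 = F1 B9 97 B4.
Offset 11: leading byte 0xF3 = 11110011 → 4-byte char #4 = F3 B1 9E A1.
Offset 15: leading byte 0xD4 = 11010100 → 2-byte char #5 = D4 BA.
Offset 17: leading byte 0xF2 = 11110010 → 4-byte char #6 = F2 96 8B 99.
Leading byte 0xF2 = 11110010 matches 11110xxx → 4-byte sequence.
Byte 1: 0xF2 = 11110010, payload 010 (3 bits).
Byte 2: 0x96 = 10010110 (10xxxxxx ✓), payload 010110.
Byte 3: 0x8B = 10001011 (10xxxxxx ✓), payload 001011.
Byte 4: 0x99 = 10011001 (10xxxxxx ✓), payload 011001.
Concatenate: 010010110001011011001 = 0x962D9 (21 bits → U+962D9).

U+962D9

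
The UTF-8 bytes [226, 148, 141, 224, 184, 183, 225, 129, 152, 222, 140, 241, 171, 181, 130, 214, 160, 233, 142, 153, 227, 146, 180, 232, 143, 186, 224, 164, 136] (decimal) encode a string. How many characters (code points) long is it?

10

Byte at offset 0: 0xE2 = 11100010 → 3-byte char (#1). Advance 3.
Byte at offset 3: 0xE0 = 11100000 → 3-byte char (#2). Advance 3.
Byte at offset 6: 0xE1 = 11100001 → 3-byte char (#3). Advance 3.
Byte at offset 9: 0xDE = 11011110 → 2-byte char (#4). Advance 2.
Byte at offset 11: 0xF1 = 11110001 → 4-byte char (#5). Advance 4.
Byte at offset 15: 0xD6 = 11010110 → 2-byte char (#6). Advance 2.
Byte at offset 17: 0xE9 = 11101001 → 3-byte char (#7). Advance 3.
Byte at offset 20: 0xE3 = 11100011 → 3-byte char (#8). Advance 3.
Byte at offset 23: 0xE8 = 11101000 → 3-byte char (#9). Advance 3.
Byte at offset 26: 0xE0 = 11100000 → 3-byte char (#10). Advance 3.
Reached end at offset 29 after 10 code points.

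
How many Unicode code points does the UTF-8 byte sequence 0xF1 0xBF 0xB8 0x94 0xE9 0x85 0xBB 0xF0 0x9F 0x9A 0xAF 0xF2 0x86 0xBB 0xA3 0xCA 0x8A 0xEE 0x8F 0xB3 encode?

6

Byte at offset 0: 0xF1 = 11110001 → 4-byte char (#1). Advance 4.
Byte at offset 4: 0xE9 = 11101001 → 3-byte char (#2). Advance 3.
Byte at offset 7: 0xF0 = 11110000 → 4-byte char (#3). Advance 4.
Byte at offset 11: 0xF2 = 11110010 → 4-byte char (#4). Advance 4.
Byte at offset 15: 0xCA = 11001010 → 2-byte char (#5). Advance 2.
Byte at offset 17: 0xEE = 11101110 → 3-byte char (#6). Advance 3.
Reached end at offset 20 after 6 code points.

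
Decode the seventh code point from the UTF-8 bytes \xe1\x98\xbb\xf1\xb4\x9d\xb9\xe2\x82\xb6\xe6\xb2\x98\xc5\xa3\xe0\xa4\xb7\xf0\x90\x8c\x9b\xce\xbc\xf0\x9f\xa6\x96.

Offset 0: leading byte 0xE1 = 11100001 → 3-byte char #1 = E1 98 BB.
Offset 3: leading byte 0xF1 = 11110001 → 4-byte char #2 = F1 B4 9D B9.
Offset 7: leading byte 0xE2 = 11100010 → 3-byte char #3 = E2 82 B6.
Offset 10: leading byte 0xE6 = 11100110 → 3-byte char #4 = E6 B2 98.
Offset 13: leading byte 0xC5 = 11000101 → 2-byte char #5 = C5 A3.
Offset 15: leading byte 0xE0 = 11100000 → 3-byte char #6 = E0 A4 B7.
Offset 18: leading byte 0xF0 = 11110000 → 4-byte char #7 = F0 90 8C 9B.
Leading byte 0xF0 = 11110000 matches 11110xxx → 4-byte sequence.
Byte 1: 0xF0 = 11110000, payload 000 (3 bits).
Byte 2: 0x90 = 10010000 (10xxxxxx ✓), payload 010000.
Byte 3: 0x8C = 10001100 (10xxxxxx ✓), payload 001100.
Byte 4: 0x9B = 10011011 (10xxxxxx ✓), payload 011011.
Concatenate: 000010000001100011011 = 0x1031B (21 bits → U+1031B).

U+1031B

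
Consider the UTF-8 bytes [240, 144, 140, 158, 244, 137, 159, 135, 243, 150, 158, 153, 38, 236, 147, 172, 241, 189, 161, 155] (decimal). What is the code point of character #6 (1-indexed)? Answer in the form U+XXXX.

U+7D85B

Offset 0: leading byte 0xF0 = 11110000 → 4-byte char #1 = F0 90 8C 9E.
Offset 4: leading byte 0xF4 = 11110100 → 4-byte char #2 = F4 89 9F 87.
Offset 8: leading byte 0xF3 = 11110011 → 4-byte char #3 = F3 96 9E 99.
Offset 12: leading byte 0x26 = 00100110 → 1-byte char #4 = 26.
Offset 13: leading byte 0xEC = 11101100 → 3-byte char #5 = EC 93 AC.
Offset 16: leading byte 0xF1 = 11110001 → 4-byte char #6 = F1 BD A1 9B.
Leading byte 0xF1 = 11110001 matches 11110xxx → 4-byte sequence.
Byte 1: 0xF1 = 11110001, payload 001 (3 bits).
Byte 2: 0xBD = 10111101 (10xxxxxx ✓), payload 111101.
Byte 3: 0xA1 = 10100001 (10xxxxxx ✓), payload 100001.
Byte 4: 0x9B = 10011011 (10xxxxxx ✓), payload 011011.
Concatenate: 001111101100001011011 = 0x7D85B (21 bits → U+7D85B).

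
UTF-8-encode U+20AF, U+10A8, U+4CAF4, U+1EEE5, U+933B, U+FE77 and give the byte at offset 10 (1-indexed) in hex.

1-indexed offset 10 is 0-indexed offset 9.
U+20AF → 3-byte form E2 82 AF at offsets 0–2.
U+10A8 → 3-byte form E1 82 A8 at offsets 3–5.
U+4CAF4 → 4-byte form F1 8C AB B4 at offsets 6–9.
Offset 9 falls in char 3's range; it's byte 4 of F1 8C AB B4 = 0xB4.

0xB4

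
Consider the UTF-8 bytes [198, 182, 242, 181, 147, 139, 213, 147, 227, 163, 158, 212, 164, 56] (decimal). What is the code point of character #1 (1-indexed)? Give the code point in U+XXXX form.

Offset 0: leading byte 0xC6 = 11000110 → 2-byte char #1 = C6 B6.
Leading byte 0xC6 = 11000110 matches 110xxxxx → 2-byte sequence.
Byte 1: 0xC6 = 11000110, payload 00110 (5 bits).
Byte 2: 0xB6 = 10110110 (10xxxxxx ✓), payload 110110.
Concatenate: 00110110110 = 0x1B6 (11 bits → U+01B6).

U+01B6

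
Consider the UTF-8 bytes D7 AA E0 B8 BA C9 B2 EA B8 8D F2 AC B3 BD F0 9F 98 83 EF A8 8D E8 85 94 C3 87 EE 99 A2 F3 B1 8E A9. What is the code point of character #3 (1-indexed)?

Offset 0: leading byte 0xD7 = 11010111 → 2-byte char #1 = D7 AA.
Offset 2: leading byte 0xE0 = 11100000 → 3-byte char #2 = E0 B8 BA.
Offset 5: leading byte 0xC9 = 11001001 → 2-byte char #3 = C9 B2.
Leading byte 0xC9 = 11001001 matches 110xxxxx → 2-byte sequence.
Byte 1: 0xC9 = 11001001, payload 01001 (5 bits).
Byte 2: 0xB2 = 10110010 (10xxxxxx ✓), payload 110010.
Concatenate: 01001110010 = 0x272 (11 bits → U+0272).

U+0272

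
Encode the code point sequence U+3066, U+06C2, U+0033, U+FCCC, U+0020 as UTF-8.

U+3066: 3-byte form → E3 81 A6.
U+06C2: 2-byte form → DB 82.
U+0033: 1-byte form → 33.
U+FCCC: 3-byte form → EF B3 8C.
U+0020: 1-byte form → 20.
Concatenated (10 bytes): E3 81 A6 DB 82 33 EF B3 8C 20.

E3 81 A6 DB 82 33 EF B3 8C 20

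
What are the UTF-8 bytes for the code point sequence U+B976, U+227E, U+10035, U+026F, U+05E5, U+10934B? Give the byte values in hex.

U+B976: 3-byte form → EB A5 B6.
U+227E: 3-byte form → E2 89 BE.
U+10035: 4-byte form → F0 90 80 B5.
U+026F: 2-byte form → C9 AF.
U+05E5: 2-byte form → D7 A5.
U+10934B: 4-byte form → F4 89 8D 8B.
Concatenated (18 bytes): EB A5 B6 E2 89 BE F0 90 80 B5 C9 AF D7 A5 F4 89 8D 8B.

EB A5 B6 E2 89 BE F0 90 80 B5 C9 AF D7 A5 F4 89 8D 8B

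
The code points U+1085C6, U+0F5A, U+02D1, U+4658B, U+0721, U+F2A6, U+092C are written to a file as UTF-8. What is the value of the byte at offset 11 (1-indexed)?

1-indexed offset 11 is 0-indexed offset 10.
U+1085C6 → 4-byte form F4 88 97 86 at offsets 0–3.
U+0F5A → 3-byte form E0 BD 9A at offsets 4–6.
U+02D1 → 2-byte form CB 91 at offsets 7–8.
U+4658B → 4-byte form F1 86 96 8B at offsets 9–12.
Offset 10 falls in char 4's range; it's byte 2 of F1 86 96 8B = 0x86.

0x86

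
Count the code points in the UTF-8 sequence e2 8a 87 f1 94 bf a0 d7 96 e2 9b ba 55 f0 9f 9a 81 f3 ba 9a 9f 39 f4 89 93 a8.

9

Byte at offset 0: 0xE2 = 11100010 → 3-byte char (#1). Advance 3.
Byte at offset 3: 0xF1 = 11110001 → 4-byte char (#2). Advance 4.
Byte at offset 7: 0xD7 = 11010111 → 2-byte char (#3). Advance 2.
Byte at offset 9: 0xE2 = 11100010 → 3-byte char (#4). Advance 3.
Byte at offset 12: 0x55 = 01010101 → 1-byte char (#5). Advance 1.
Byte at offset 13: 0xF0 = 11110000 → 4-byte char (#6). Advance 4.
Byte at offset 17: 0xF3 = 11110011 → 4-byte char (#7). Advance 4.
Byte at offset 21: 0x39 = 00111001 → 1-byte char (#8). Advance 1.
Byte at offset 22: 0xF4 = 11110100 → 4-byte char (#9). Advance 4.
Reached end at offset 26 after 9 code points.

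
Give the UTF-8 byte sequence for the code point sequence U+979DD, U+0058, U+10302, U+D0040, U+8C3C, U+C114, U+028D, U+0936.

U+979DD: 4-byte form → F2 97 A7 9D.
U+0058: 1-byte form → 58.
U+10302: 4-byte form → F0 90 8C 82.
U+D0040: 4-byte form → F3 90 81 80.
U+8C3C: 3-byte form → E8 B0 BC.
U+C114: 3-byte form → EC 84 94.
U+028D: 2-byte form → CA 8D.
U+0936: 3-byte form → E0 A4 B6.
Concatenated (24 bytes): F2 97 A7 9D 58 F0 90 8C 82 F3 90 81 80 E8 B0 BC EC 84 94 CA 8D E0 A4 B6.

F2 97 A7 9D 58 F0 90 8C 82 F3 90 81 80 E8 B0 BC EC 84 94 CA 8D E0 A4 B6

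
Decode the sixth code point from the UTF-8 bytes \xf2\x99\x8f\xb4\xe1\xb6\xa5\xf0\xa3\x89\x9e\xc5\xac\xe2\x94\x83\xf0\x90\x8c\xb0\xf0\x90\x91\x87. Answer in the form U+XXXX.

Offset 0: leading byte 0xF2 = 11110010 → 4-byte char #1 = F2 99 8F B4.
Offset 4: leading byte 0xE1 = 11100001 → 3-byte char #2 = E1 B6 A5.
Offset 7: leading byte 0xF0 = 11110000 → 4-byte char #3 = F0 A3 89 9E.
Offset 11: leading byte 0xC5 = 11000101 → 2-byte char #4 = C5 AC.
Offset 13: leading byte 0xE2 = 11100010 → 3-byte char #5 = E2 94 83.
Offset 16: leading byte 0xF0 = 11110000 → 4-byte char #6 = F0 90 8C B0.
Leading byte 0xF0 = 11110000 matches 11110xxx → 4-byte sequence.
Byte 1: 0xF0 = 11110000, payload 000 (3 bits).
Byte 2: 0x90 = 10010000 (10xxxxxx ✓), payload 010000.
Byte 3: 0x8C = 10001100 (10xxxxxx ✓), payload 001100.
Byte 4: 0xB0 = 10110000 (10xxxxxx ✓), payload 110000.
Concatenate: 000010000001100110000 = 0x10330 (21 bits → U+10330).

U+10330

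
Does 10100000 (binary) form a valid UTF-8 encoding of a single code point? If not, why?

invalid (continuation byte with no leading byte)

Byte 0xA0 = 10100000 has the form 10xxxxxx — a continuation byte — but there is no preceding leading byte.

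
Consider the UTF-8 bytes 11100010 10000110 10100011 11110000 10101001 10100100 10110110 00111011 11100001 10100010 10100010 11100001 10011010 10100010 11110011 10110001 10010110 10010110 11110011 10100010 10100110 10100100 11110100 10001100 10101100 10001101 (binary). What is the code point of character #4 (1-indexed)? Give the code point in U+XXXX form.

Offset 0: leading byte 0xE2 = 11100010 → 3-byte char #1 = E2 86 A3.
Offset 3: leading byte 0xF0 = 11110000 → 4-byte char #2 = F0 A9 A4 B6.
Offset 7: leading byte 0x3B = 00111011 → 1-byte char #3 = 3B.
Offset 8: leading byte 0xE1 = 11100001 → 3-byte char #4 = E1 A2 A2.
Leading byte 0xE1 = 11100001 matches 1110xxxx → 3-byte sequence.
Byte 1: 0xE1 = 11100001, payload 0001 (4 bits).
Byte 2: 0xA2 = 10100010 (10xxxxxx ✓), payload 100010.
Byte 3: 0xA2 = 10100010 (10xxxxxx ✓), payload 100010.
Concatenate: 0001100010100010 = 0x18A2 (16 bits → U+18A2).

U+18A2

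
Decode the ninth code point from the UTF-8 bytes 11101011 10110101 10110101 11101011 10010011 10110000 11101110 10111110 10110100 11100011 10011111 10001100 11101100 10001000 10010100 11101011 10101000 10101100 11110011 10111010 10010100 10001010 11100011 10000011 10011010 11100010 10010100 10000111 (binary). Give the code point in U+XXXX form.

U+2507

Offset 0: leading byte 0xEB = 11101011 → 3-byte char #1 = EB B5 B5.
Offset 3: leading byte 0xEB = 11101011 → 3-byte char #2 = EB 93 B0.
Offset 6: leading byte 0xEE = 11101110 → 3-byte char #3 = EE BE B4.
Offset 9: leading byte 0xE3 = 11100011 → 3-byte char #4 = E3 9F 8C.
Offset 12: leading byte 0xEC = 11101100 → 3-byte char #5 = EC 88 94.
Offset 15: leading byte 0xEB = 11101011 → 3-byte char #6 = EB A8 AC.
Offset 18: leading byte 0xF3 = 11110011 → 4-byte char #7 = F3 BA 94 8A.
Offset 22: leading byte 0xE3 = 11100011 → 3-byte char #8 = E3 83 9A.
Offset 25: leading byte 0xE2 = 11100010 → 3-byte char #9 = E2 94 87.
Leading byte 0xE2 = 11100010 matches 1110xxxx → 3-byte sequence.
Byte 1: 0xE2 = 11100010, payload 0010 (4 bits).
Byte 2: 0x94 = 10010100 (10xxxxxx ✓), payload 010100.
Byte 3: 0x87 = 10000111 (10xxxxxx ✓), payload 000111.
Concatenate: 0010010100000111 = 0x2507 (16 bits → U+2507).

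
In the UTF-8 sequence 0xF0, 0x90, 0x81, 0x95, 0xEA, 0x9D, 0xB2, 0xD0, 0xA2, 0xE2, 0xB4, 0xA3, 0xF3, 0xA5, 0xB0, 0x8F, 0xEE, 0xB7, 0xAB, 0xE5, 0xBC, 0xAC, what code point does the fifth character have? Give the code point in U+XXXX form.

U+E5C0F

Offset 0: leading byte 0xF0 = 11110000 → 4-byte char #1 = F0 90 81 95.
Offset 4: leading byte 0xEA = 11101010 → 3-byte char #2 = EA 9D B2.
Offset 7: leading byte 0xD0 = 11010000 → 2-byte char #3 = D0 A2.
Offset 9: leading byte 0xE2 = 11100010 → 3-byte char #4 = E2 B4 A3.
Offset 12: leading byte 0xF3 = 11110011 → 4-byte char #5 = F3 A5 B0 8F.
Leading byte 0xF3 = 11110011 matches 11110xxx → 4-byte sequence.
Byte 1: 0xF3 = 11110011, payload 011 (3 bits).
Byte 2: 0xA5 = 10100101 (10xxxxxx ✓), payload 100101.
Byte 3: 0xB0 = 10110000 (10xxxxxx ✓), payload 110000.
Byte 4: 0x8F = 10001111 (10xxxxxx ✓), payload 001111.
Concatenate: 011100101110000001111 = 0xE5C0F (21 bits → U+E5C0F).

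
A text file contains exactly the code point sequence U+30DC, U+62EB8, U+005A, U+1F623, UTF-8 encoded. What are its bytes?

U+30DC: 3-byte form → E3 83 9C.
U+62EB8: 4-byte form → F1 A2 BA B8.
U+005A: 1-byte form → 5A.
U+1F623: 4-byte form → F0 9F 98 A3.
Concatenated (12 bytes): E3 83 9C F1 A2 BA B8 5A F0 9F 98 A3.

E3 83 9C F1 A2 BA B8 5A F0 9F 98 A3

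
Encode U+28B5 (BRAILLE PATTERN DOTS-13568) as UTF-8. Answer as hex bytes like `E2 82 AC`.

U+28B5 = 0x28B5 = 10421 decimal. In range U+0800–U+FFFF → 3-byte form: 1110xxxx 10xxxxxx 10xxxxxx.
Binary (16 bits): 0010100010110101.
Split 4+6+6: 0010 | 100010 | 110101.
Byte 1: 11100010 = 0xE2.
Byte 2: 10100010 = 0xA2.
Byte 3: 10110101 = 0xB5.

E2 A2 B5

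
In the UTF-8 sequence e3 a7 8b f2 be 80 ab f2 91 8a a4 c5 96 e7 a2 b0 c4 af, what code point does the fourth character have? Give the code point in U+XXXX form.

U+0156

Offset 0: leading byte 0xE3 = 11100011 → 3-byte char #1 = E3 A7 8B.
Offset 3: leading byte 0xF2 = 11110010 → 4-byte char #2 = F2 BE 80 AB.
Offset 7: leading byte 0xF2 = 11110010 → 4-byte char #3 = F2 91 8A A4.
Offset 11: leading byte 0xC5 = 11000101 → 2-byte char #4 = C5 96.
Leading byte 0xC5 = 11000101 matches 110xxxxx → 2-byte sequence.
Byte 1: 0xC5 = 11000101, payload 00101 (5 bits).
Byte 2: 0x96 = 10010110 (10xxxxxx ✓), payload 010110.
Concatenate: 00101010110 = 0x156 (11 bits → U+0156).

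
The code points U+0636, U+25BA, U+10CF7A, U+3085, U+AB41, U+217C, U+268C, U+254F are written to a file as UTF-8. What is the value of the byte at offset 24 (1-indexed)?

1-indexed offset 24 is 0-indexed offset 23.
U+0636 → 2-byte form D8 B6 at offsets 0–1.
U+25BA → 3-byte form E2 96 BA at offsets 2–4.
U+10CF7A → 4-byte form F4 8C BD BA at offsets 5–8.
U+3085 → 3-byte form E3 82 85 at offsets 9–11.
U+AB41 → 3-byte form EA AD 81 at offsets 12–14.
U+217C → 3-byte form E2 85 BC at offsets 15–17.
U+268C → 3-byte form E2 9A 8C at offsets 18–20.
U+254F → 3-byte form E2 95 8F at offsets 21–23.
Offset 23 falls in char 8's range; it's byte 3 of E2 95 8F = 0x8F.

0x8F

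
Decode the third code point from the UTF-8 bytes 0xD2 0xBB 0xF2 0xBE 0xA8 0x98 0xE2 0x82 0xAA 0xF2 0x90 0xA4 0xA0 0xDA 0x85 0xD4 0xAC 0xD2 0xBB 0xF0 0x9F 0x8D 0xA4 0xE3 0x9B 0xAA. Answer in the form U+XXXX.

Offset 0: leading byte 0xD2 = 11010010 → 2-byte char #1 = D2 BB.
Offset 2: leading byte 0xF2 = 11110010 → 4-byte char #2 = F2 BE A8 98.
Offset 6: leading byte 0xE2 = 11100010 → 3-byte char #3 = E2 82 AA.
Leading byte 0xE2 = 11100010 matches 1110xxxx → 3-byte sequence.
Byte 1: 0xE2 = 11100010, payload 0010 (4 bits).
Byte 2: 0x82 = 10000010 (10xxxxxx ✓), payload 000010.
Byte 3: 0xAA = 10101010 (10xxxxxx ✓), payload 101010.
Concatenate: 0010000010101010 = 0x20AA (16 bits → U+20AA).

U+20AA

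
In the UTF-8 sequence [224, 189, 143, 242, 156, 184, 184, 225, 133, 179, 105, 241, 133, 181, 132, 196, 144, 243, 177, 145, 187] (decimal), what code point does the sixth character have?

U+0110

Offset 0: leading byte 0xE0 = 11100000 → 3-byte char #1 = E0 BD 8F.
Offset 3: leading byte 0xF2 = 11110010 → 4-byte char #2 = F2 9C B8 B8.
Offset 7: leading byte 0xE1 = 11100001 → 3-byte char #3 = E1 85 B3.
Offset 10: leading byte 0x69 = 01101001 → 1-byte char #4 = 69.
Offset 11: leading byte 0xF1 = 11110001 → 4-byte char #5 = F1 85 B5 84.
Offset 15: leading byte 0xC4 = 11000100 → 2-byte char #6 = C4 90.
Leading byte 0xC4 = 11000100 matches 110xxxxx → 2-byte sequence.
Byte 1: 0xC4 = 11000100, payload 00100 (5 bits).
Byte 2: 0x90 = 10010000 (10xxxxxx ✓), payload 010000.
Concatenate: 00100010000 = 0x110 (11 bits → U+0110).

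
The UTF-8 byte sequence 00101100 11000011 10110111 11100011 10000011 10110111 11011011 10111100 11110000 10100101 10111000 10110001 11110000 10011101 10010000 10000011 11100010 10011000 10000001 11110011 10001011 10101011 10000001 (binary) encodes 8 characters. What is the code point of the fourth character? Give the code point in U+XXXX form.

Offset 0: leading byte 0x2C = 00101100 → 1-byte char #1 = 2C.
Offset 1: leading byte 0xC3 = 11000011 → 2-byte char #2 = C3 B7.
Offset 3: leading byte 0xE3 = 11100011 → 3-byte char #3 = E3 83 B7.
Offset 6: leading byte 0xDB = 11011011 → 2-byte char #4 = DB BC.
Leading byte 0xDB = 11011011 matches 110xxxxx → 2-byte sequence.
Byte 1: 0xDB = 11011011, payload 11011 (5 bits).
Byte 2: 0xBC = 10111100 (10xxxxxx ✓), payload 111100.
Concatenate: 11011111100 = 0x6FC (11 bits → U+06FC).

U+06FC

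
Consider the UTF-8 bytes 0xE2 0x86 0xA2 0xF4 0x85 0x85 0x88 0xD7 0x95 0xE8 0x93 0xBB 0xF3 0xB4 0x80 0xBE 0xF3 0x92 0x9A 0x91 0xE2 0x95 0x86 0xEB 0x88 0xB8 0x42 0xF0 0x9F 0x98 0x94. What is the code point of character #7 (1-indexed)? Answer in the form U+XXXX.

Offset 0: leading byte 0xE2 = 11100010 → 3-byte char #1 = E2 86 A2.
Offset 3: leading byte 0xF4 = 11110100 → 4-byte char #2 = F4 85 85 88.
Offset 7: leading byte 0xD7 = 11010111 → 2-byte char #3 = D7 95.
Offset 9: leading byte 0xE8 = 11101000 → 3-byte char #4 = E8 93 BB.
Offset 12: leading byte 0xF3 = 11110011 → 4-byte char #5 = F3 B4 80 BE.
Offset 16: leading byte 0xF3 = 11110011 → 4-byte char #6 = F3 92 9A 91.
Offset 20: leading byte 0xE2 = 11100010 → 3-byte char #7 = E2 95 86.
Leading byte 0xE2 = 11100010 matches 1110xxxx → 3-byte sequence.
Byte 1: 0xE2 = 11100010, payload 0010 (4 bits).
Byte 2: 0x95 = 10010101 (10xxxxxx ✓), payload 010101.
Byte 3: 0x86 = 10000110 (10xxxxxx ✓), payload 000110.
Concatenate: 0010010101000110 = 0x2546 (16 bits → U+2546).

U+2546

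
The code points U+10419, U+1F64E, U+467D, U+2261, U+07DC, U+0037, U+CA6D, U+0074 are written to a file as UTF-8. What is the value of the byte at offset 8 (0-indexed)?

0xE4

U+10419 → 4-byte form F0 90 90 99 at offsets 0–3.
U+1F64E → 4-byte form F0 9F 99 8E at offsets 4–7.
U+467D → 3-byte form E4 99 BD at offsets 8–10.
Offset 8 falls in char 3's range; it's byte 1 of E4 99 BD = 0xE4.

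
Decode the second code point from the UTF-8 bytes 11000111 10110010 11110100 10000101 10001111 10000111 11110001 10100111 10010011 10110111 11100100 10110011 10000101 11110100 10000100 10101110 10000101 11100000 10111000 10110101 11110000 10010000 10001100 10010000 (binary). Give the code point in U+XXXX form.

Offset 0: leading byte 0xC7 = 11000111 → 2-byte char #1 = C7 B2.
Offset 2: leading byte 0xF4 = 11110100 → 4-byte char #2 = F4 85 8F 87.
Leading byte 0xF4 = 11110100 matches 11110xxx → 4-byte sequence.
Byte 1: 0xF4 = 11110100, payload 100 (3 bits).
Byte 2: 0x85 = 10000101 (10xxxxxx ✓), payload 000101.
Byte 3: 0x8F = 10001111 (10xxxxxx ✓), payload 001111.
Byte 4: 0x87 = 10000111 (10xxxxxx ✓), payload 000111.
Concatenate: 100000101001111000111 = 0x1053C7 (21 bits → U+1053C7).

U+1053C7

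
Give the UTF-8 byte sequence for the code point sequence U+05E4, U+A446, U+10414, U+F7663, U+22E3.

D7 A4 EA 91 86 F0 90 90 94 F3 B7 99 A3 E2 8B A3

U+05E4: 2-byte form → D7 A4.
U+A446: 3-byte form → EA 91 86.
U+10414: 4-byte form → F0 90 90 94.
U+F7663: 4-byte form → F3 B7 99 A3.
U+22E3: 3-byte form → E2 8B A3.
Concatenated (16 bytes): D7 A4 EA 91 86 F0 90 90 94 F3 B7 99 A3 E2 8B A3.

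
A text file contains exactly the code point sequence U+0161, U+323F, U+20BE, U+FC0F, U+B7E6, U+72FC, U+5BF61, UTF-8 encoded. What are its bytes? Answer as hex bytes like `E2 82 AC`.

C5 A1 E3 88 BF E2 82 BE EF B0 8F EB 9F A6 E7 8B BC F1 9B BD A1

U+0161: 2-byte form → C5 A1.
U+323F: 3-byte form → E3 88 BF.
U+20BE: 3-byte form → E2 82 BE.
U+FC0F: 3-byte form → EF B0 8F.
U+B7E6: 3-byte form → EB 9F A6.
U+72FC: 3-byte form → E7 8B BC.
U+5BF61: 4-byte form → F1 9B BD A1.
Concatenated (21 bytes): C5 A1 E3 88 BF E2 82 BE EF B0 8F EB 9F A6 E7 8B BC F1 9B BD A1.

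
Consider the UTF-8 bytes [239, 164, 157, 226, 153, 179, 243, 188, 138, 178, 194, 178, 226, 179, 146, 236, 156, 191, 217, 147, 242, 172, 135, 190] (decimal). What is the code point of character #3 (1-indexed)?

U+FC2B2

Offset 0: leading byte 0xEF = 11101111 → 3-byte char #1 = EF A4 9D.
Offset 3: leading byte 0xE2 = 11100010 → 3-byte char #2 = E2 99 B3.
Offset 6: leading byte 0xF3 = 11110011 → 4-byte char #3 = F3 BC 8A B2.
Leading byte 0xF3 = 11110011 matches 11110xxx → 4-byte sequence.
Byte 1: 0xF3 = 11110011, payload 011 (3 bits).
Byte 2: 0xBC = 10111100 (10xxxxxx ✓), payload 111100.
Byte 3: 0x8A = 10001010 (10xxxxxx ✓), payload 001010.
Byte 4: 0xB2 = 10110010 (10xxxxxx ✓), payload 110010.
Concatenate: 011111100001010110010 = 0xFC2B2 (21 bits → U+FC2B2).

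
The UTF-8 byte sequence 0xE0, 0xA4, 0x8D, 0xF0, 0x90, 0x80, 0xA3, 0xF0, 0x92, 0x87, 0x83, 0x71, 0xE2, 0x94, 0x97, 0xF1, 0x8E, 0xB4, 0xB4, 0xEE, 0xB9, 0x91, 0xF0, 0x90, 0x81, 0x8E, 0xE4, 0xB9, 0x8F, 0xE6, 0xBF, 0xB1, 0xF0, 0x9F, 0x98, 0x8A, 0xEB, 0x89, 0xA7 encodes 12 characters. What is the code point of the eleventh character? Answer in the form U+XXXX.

U+1F60A

Offset 0: leading byte 0xE0 = 11100000 → 3-byte char #1 = E0 A4 8D.
Offset 3: leading byte 0xF0 = 11110000 → 4-byte char #2 = F0 90 80 A3.
Offset 7: leading byte 0xF0 = 11110000 → 4-byte char #3 = F0 92 87 83.
Offset 11: leading byte 0x71 = 01110001 → 1-byte char #4 = 71.
Offset 12: leading byte 0xE2 = 11100010 → 3-byte char #5 = E2 94 97.
Offset 15: leading byte 0xF1 = 11110001 → 4-byte char #6 = F1 8E B4 B4.
Offset 19: leading byte 0xEE = 11101110 → 3-byte char #7 = EE B9 91.
Offset 22: leading byte 0xF0 = 11110000 → 4-byte char #8 = F0 90 81 8E.
Offset 26: leading byte 0xE4 = 11100100 → 3-byte char #9 = E4 B9 8F.
Offset 29: leading byte 0xE6 = 11100110 → 3-byte char #10 = E6 BF B1.
Offset 32: leading byte 0xF0 = 11110000 → 4-byte char #11 = F0 9F 98 8A.
Leading byte 0xF0 = 11110000 matches 11110xxx → 4-byte sequence.
Byte 1: 0xF0 = 11110000, payload 000 (3 bits).
Byte 2: 0x9F = 10011111 (10xxxxxx ✓), payload 011111.
Byte 3: 0x98 = 10011000 (10xxxxxx ✓), payload 011000.
Byte 4: 0x8A = 10001010 (10xxxxxx ✓), payload 001010.
Concatenate: 000011111011000001010 = 0x1F60A (21 bits → U+1F60A).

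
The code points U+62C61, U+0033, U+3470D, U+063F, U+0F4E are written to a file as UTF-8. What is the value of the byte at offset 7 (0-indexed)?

U+62C61 → 4-byte form F1 A2 B1 A1 at offsets 0–3.
U+0033 → 1-byte form 33 at offsets 4–4.
U+3470D → 4-byte form F0 B4 9C 8D at offsets 5–8.
Offset 7 falls in char 3's range; it's byte 3 of F0 B4 9C 8D = 0x9C.

0x9C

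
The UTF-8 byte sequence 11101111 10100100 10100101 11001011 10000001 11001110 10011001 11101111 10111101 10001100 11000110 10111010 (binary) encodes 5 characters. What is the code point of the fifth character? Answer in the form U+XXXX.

U+01BA

Offset 0: leading byte 0xEF = 11101111 → 3-byte char #1 = EF A4 A5.
Offset 3: leading byte 0xCB = 11001011 → 2-byte char #2 = CB 81.
Offset 5: leading byte 0xCE = 11001110 → 2-byte char #3 = CE 99.
Offset 7: leading byte 0xEF = 11101111 → 3-byte char #4 = EF BD 8C.
Offset 10: leading byte 0xC6 = 11000110 → 2-byte char #5 = C6 BA.
Leading byte 0xC6 = 11000110 matches 110xxxxx → 2-byte sequence.
Byte 1: 0xC6 = 11000110, payload 00110 (5 bits).
Byte 2: 0xBA = 10111010 (10xxxxxx ✓), payload 111010.
Concatenate: 00110111010 = 0x1BA (11 bits → U+01BA).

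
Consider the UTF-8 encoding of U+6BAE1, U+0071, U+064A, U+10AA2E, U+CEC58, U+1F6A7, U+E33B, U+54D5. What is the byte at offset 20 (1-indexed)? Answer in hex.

0xEE

1-indexed offset 20 is 0-indexed offset 19.
U+6BAE1 → 4-byte form F1 AB AB A1 at offsets 0–3.
U+0071 → 1-byte form 71 at offsets 4–4.
U+064A → 2-byte form D9 8A at offsets 5–6.
U+10AA2E → 4-byte form F4 8A A8 AE at offsets 7–10.
U+CEC58 → 4-byte form F3 8E B1 98 at offsets 11–14.
U+1F6A7 → 4-byte form F0 9F 9A A7 at offsets 15–18.
U+E33B → 3-byte form EE 8C BB at offsets 19–21.
Offset 19 falls in char 7's range; it's byte 1 of EE 8C BB = 0xEE.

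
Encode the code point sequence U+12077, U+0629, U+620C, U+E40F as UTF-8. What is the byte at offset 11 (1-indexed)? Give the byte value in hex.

1-indexed offset 11 is 0-indexed offset 10.
U+12077 → 4-byte form F0 92 81 B7 at offsets 0–3.
U+0629 → 2-byte form D8 A9 at offsets 4–5.
U+620C → 3-byte form E6 88 8C at offsets 6–8.
U+E40F → 3-byte form EE 90 8F at offsets 9–11.
Offset 10 falls in char 4's range; it's byte 2 of EE 90 8F = 0x90.

0x90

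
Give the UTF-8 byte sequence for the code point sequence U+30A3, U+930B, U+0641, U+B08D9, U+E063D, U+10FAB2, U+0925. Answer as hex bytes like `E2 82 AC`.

U+30A3: 3-byte form → E3 82 A3.
U+930B: 3-byte form → E9 8C 8B.
U+0641: 2-byte form → D9 81.
U+B08D9: 4-byte form → F2 B0 A3 99.
U+E063D: 4-byte form → F3 A0 98 BD.
U+10FAB2: 4-byte form → F4 8F AA B2.
U+0925: 3-byte form → E0 A4 A5.
Concatenated (23 bytes): E3 82 A3 E9 8C 8B D9 81 F2 B0 A3 99 F3 A0 98 BD F4 8F AA B2 E0 A4 A5.

E3 82 A3 E9 8C 8B D9 81 F2 B0 A3 99 F3 A0 98 BD F4 8F AA B2 E0 A4 A5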